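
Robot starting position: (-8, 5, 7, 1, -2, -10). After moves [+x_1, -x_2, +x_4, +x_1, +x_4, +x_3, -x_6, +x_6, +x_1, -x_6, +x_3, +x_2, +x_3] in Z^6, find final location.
(-5, 5, 10, 3, -2, -11)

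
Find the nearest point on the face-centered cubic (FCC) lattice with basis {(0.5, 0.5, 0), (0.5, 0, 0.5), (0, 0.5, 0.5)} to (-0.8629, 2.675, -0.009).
(-1, 3, 0)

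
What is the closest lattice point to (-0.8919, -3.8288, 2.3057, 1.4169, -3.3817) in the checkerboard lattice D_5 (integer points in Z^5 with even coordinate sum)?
(-1, -4, 2, 2, -3)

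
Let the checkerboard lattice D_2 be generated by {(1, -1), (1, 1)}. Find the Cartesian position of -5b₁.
(-5, 5)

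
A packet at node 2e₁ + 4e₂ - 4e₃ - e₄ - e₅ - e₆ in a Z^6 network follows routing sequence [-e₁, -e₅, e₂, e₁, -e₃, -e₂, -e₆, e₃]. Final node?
(2, 4, -4, -1, -2, -2)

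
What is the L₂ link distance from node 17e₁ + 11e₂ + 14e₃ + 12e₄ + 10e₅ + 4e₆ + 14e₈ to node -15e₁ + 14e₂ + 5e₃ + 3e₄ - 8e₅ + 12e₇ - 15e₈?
50.1996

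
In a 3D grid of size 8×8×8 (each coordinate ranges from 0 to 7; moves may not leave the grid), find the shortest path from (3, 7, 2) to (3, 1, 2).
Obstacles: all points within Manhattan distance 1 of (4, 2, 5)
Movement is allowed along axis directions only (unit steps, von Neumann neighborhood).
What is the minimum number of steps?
6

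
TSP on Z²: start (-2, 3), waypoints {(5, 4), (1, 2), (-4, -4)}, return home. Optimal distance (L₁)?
34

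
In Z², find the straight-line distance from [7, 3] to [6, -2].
5.09902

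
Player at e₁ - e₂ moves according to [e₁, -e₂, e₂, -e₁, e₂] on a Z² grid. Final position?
(1, 0)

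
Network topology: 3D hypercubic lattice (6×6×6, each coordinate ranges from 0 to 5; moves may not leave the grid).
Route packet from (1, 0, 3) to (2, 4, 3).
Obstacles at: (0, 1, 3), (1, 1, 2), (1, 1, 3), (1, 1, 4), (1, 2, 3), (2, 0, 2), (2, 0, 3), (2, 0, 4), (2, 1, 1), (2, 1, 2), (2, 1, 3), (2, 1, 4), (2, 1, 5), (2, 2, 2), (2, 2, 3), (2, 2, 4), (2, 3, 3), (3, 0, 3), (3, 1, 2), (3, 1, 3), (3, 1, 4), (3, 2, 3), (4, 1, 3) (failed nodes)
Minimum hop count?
9
(one shortest path: (1, 0, 3) → (0, 0, 3) → (0, 0, 2) → (0, 1, 2) → (0, 2, 2) → (1, 2, 2) → (1, 3, 2) → (2, 3, 2) → (2, 4, 2) → (2, 4, 3))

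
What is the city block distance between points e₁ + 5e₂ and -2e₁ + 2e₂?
6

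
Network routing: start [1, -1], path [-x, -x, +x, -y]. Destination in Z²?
(0, -2)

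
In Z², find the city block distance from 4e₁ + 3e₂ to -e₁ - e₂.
9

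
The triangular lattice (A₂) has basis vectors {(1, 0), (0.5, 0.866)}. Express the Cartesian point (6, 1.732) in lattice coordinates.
5b₁ + 2b₂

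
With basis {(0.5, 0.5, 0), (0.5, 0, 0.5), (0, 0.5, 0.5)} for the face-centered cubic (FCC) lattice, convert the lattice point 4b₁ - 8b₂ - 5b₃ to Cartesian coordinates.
(-2, -0.5, -6.5)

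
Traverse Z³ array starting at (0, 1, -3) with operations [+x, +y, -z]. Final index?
(1, 2, -4)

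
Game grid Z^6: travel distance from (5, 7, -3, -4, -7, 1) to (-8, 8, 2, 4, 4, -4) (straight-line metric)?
20.1246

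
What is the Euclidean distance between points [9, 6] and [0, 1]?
10.2956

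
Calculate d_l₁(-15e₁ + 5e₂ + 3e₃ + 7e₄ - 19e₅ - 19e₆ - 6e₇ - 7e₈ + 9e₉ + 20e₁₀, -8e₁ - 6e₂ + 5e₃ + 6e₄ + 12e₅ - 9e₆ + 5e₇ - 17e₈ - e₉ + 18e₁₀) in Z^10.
95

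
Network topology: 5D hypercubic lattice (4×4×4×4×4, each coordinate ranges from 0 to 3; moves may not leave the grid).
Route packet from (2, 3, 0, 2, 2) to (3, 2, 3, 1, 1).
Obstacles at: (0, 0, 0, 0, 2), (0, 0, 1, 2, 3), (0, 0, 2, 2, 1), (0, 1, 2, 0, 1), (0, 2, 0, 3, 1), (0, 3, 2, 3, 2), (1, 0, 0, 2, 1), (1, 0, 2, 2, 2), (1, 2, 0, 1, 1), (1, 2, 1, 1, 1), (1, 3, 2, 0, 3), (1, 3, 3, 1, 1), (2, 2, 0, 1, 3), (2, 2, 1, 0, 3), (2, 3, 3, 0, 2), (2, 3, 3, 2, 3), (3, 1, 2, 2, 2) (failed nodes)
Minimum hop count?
7
(one shortest path: (2, 3, 0, 2, 2) → (3, 3, 0, 2, 2) → (3, 2, 0, 2, 2) → (3, 2, 1, 2, 2) → (3, 2, 2, 2, 2) → (3, 2, 3, 2, 2) → (3, 2, 3, 1, 2) → (3, 2, 3, 1, 1))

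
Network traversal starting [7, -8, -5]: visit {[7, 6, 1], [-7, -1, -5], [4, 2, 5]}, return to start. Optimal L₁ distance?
76
(one optimal route: (7, -8, -5) → (7, 6, 1) → (4, 2, 5) → (-7, -1, -5) → (7, -8, -5))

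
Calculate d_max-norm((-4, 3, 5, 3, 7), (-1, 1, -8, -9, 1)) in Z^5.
13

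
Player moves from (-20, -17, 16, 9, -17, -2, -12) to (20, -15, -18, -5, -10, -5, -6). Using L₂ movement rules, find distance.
55.2268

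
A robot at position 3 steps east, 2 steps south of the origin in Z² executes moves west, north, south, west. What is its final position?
(1, -2)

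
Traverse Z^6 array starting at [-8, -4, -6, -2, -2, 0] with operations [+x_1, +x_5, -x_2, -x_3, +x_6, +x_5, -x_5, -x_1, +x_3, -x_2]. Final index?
(-8, -6, -6, -2, -1, 1)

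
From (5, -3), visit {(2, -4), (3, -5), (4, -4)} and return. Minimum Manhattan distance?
10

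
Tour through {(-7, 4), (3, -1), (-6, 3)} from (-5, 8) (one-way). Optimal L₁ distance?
21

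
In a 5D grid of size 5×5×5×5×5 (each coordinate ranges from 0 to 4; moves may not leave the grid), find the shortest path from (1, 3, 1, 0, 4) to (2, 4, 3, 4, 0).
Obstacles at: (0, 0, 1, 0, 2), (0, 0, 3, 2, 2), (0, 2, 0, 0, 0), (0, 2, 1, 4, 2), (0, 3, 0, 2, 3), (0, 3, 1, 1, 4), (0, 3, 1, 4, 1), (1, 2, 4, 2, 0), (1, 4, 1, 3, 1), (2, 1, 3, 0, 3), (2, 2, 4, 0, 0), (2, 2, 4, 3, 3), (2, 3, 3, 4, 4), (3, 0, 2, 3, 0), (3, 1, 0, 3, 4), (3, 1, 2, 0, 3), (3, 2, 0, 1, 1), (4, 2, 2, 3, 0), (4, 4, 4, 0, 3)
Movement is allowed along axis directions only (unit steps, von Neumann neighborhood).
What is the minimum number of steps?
12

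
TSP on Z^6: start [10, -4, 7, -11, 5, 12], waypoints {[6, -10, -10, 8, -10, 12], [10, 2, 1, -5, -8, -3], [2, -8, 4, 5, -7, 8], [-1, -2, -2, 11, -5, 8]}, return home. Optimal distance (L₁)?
206
(one optimal route: (10, -4, 7, -11, 5, 12) → (10, 2, 1, -5, -8, -3) → (-1, -2, -2, 11, -5, 8) → (6, -10, -10, 8, -10, 12) → (2, -8, 4, 5, -7, 8) → (10, -4, 7, -11, 5, 12))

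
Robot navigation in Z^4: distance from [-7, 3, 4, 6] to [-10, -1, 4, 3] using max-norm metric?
4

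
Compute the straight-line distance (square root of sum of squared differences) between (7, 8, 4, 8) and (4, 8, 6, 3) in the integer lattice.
6.16441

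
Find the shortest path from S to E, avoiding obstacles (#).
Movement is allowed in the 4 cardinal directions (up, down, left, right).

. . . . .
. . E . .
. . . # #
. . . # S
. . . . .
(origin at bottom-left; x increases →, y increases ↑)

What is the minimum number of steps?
6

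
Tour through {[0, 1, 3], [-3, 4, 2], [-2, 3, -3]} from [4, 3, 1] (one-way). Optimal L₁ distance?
22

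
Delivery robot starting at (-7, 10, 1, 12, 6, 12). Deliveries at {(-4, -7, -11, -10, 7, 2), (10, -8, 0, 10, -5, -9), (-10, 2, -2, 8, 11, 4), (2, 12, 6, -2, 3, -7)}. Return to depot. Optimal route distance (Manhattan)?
256
(one optimal route: (-7, 10, 1, 12, 6, 12) → (-10, 2, -2, 8, 11, 4) → (-4, -7, -11, -10, 7, 2) → (10, -8, 0, 10, -5, -9) → (2, 12, 6, -2, 3, -7) → (-7, 10, 1, 12, 6, 12))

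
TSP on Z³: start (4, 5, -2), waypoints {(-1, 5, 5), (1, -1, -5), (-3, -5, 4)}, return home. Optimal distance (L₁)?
54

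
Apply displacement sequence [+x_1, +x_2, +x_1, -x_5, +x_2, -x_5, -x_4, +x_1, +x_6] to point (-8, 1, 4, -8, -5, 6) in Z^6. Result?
(-5, 3, 4, -9, -7, 7)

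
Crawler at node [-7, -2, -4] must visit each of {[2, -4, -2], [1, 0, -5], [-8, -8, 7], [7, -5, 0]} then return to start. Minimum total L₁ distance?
70
(one optimal route: (-7, -2, -4) → (1, 0, -5) → (2, -4, -2) → (7, -5, 0) → (-8, -8, 7) → (-7, -2, -4))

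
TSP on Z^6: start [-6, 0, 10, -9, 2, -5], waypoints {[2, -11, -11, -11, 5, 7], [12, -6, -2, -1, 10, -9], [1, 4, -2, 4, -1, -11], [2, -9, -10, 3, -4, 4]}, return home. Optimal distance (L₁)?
222
(one optimal route: (-6, 0, 10, -9, 2, -5) → (2, -11, -11, -11, 5, 7) → (2, -9, -10, 3, -4, 4) → (12, -6, -2, -1, 10, -9) → (1, 4, -2, 4, -1, -11) → (-6, 0, 10, -9, 2, -5))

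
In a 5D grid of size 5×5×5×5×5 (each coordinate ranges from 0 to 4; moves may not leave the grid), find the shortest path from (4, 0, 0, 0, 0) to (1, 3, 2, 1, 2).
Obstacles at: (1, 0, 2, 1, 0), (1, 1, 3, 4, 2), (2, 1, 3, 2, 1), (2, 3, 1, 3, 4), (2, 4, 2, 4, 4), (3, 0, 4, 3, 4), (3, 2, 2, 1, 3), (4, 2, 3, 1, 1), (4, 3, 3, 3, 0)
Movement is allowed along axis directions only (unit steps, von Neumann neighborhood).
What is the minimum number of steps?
11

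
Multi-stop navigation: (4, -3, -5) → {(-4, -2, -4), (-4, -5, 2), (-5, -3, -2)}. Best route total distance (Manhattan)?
21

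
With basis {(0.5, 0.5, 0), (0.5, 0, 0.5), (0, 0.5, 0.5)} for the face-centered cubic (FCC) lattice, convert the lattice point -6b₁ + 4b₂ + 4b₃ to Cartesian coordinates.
(-1, -1, 4)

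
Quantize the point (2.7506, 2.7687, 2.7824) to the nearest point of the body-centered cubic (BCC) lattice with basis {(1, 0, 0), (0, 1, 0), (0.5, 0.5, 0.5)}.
(3, 3, 3)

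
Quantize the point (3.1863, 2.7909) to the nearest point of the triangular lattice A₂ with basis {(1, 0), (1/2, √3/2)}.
(3.5, 2.598)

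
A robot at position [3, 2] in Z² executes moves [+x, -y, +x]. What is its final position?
(5, 1)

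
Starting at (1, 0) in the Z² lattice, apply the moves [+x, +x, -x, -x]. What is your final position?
(1, 0)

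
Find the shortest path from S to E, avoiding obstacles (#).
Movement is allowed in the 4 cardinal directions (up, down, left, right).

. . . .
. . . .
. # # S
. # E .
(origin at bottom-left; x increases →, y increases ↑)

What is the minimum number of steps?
2
(one shortest path: (3, 1) → (3, 0) → (2, 0))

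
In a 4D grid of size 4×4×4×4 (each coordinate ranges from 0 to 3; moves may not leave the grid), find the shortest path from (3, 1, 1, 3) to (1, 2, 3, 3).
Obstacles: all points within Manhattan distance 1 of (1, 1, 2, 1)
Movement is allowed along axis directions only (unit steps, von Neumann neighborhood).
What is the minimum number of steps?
5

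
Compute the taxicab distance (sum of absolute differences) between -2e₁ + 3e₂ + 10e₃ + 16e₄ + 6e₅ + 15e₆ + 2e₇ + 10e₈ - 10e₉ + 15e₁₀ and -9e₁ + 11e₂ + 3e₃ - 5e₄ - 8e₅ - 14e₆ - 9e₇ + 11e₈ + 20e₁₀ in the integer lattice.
113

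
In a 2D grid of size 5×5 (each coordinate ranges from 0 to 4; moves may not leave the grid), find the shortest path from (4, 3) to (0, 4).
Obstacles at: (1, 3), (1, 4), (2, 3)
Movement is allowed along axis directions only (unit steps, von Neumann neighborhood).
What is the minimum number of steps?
7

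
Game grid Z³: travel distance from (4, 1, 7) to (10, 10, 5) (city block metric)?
17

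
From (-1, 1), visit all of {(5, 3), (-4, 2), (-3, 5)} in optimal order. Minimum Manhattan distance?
18
(one optimal route: (-1, 1) → (-4, 2) → (-3, 5) → (5, 3))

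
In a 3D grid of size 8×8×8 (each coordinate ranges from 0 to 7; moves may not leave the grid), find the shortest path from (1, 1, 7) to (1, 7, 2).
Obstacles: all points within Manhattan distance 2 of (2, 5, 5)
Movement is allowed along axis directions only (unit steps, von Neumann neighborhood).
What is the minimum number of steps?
11
(one shortest path: (1, 1, 7) → (1, 2, 7) → (1, 3, 7) → (1, 4, 7) → (1, 5, 7) → (1, 6, 7) → (1, 7, 7) → (1, 7, 6) → (1, 7, 5) → (1, 7, 4) → (1, 7, 3) → (1, 7, 2))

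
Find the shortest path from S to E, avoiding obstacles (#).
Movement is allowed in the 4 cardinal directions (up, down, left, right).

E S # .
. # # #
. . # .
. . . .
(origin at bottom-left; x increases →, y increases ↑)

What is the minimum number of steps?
1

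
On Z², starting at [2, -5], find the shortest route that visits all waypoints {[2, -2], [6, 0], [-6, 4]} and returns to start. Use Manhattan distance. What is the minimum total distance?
42
(one optimal route: (2, -5) → (2, -2) → (6, 0) → (-6, 4) → (2, -5))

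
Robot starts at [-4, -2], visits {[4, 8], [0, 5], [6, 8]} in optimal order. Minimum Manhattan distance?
20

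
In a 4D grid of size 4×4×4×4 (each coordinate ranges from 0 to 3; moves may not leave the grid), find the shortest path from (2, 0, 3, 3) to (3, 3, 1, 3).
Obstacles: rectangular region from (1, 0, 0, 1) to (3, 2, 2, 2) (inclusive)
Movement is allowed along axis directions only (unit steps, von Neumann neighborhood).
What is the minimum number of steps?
6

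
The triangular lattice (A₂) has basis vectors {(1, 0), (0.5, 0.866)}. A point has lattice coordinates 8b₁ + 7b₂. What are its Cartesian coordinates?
(11.5, 6.062)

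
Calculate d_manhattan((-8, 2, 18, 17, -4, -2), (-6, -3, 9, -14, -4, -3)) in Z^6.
48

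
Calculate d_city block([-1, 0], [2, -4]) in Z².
7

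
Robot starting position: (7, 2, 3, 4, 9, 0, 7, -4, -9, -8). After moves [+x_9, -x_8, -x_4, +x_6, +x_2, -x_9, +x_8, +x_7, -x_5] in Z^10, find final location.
(7, 3, 3, 3, 8, 1, 8, -4, -9, -8)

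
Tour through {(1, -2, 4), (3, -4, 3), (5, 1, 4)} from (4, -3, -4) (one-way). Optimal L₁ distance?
21
(one optimal route: (4, -3, -4) → (3, -4, 3) → (1, -2, 4) → (5, 1, 4))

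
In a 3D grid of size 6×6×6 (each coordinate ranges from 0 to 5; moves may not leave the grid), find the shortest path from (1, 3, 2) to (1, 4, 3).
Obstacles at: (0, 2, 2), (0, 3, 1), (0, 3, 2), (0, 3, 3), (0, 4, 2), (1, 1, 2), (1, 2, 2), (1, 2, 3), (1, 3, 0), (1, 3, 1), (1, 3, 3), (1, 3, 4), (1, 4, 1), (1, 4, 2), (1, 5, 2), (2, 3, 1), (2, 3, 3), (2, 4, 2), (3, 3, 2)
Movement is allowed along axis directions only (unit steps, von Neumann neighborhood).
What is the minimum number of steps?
8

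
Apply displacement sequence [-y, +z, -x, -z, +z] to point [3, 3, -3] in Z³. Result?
(2, 2, -2)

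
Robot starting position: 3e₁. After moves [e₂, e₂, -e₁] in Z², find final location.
(2, 2)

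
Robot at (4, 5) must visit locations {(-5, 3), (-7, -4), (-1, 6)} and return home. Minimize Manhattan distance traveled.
42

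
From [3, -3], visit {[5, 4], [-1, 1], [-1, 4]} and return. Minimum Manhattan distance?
26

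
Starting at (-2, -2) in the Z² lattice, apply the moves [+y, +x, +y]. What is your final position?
(-1, 0)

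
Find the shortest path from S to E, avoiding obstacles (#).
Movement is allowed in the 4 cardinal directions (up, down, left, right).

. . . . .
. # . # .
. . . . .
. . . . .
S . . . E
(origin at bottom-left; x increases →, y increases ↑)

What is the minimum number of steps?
4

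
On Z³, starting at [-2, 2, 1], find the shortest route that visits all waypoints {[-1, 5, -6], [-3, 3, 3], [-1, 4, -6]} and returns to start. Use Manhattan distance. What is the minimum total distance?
28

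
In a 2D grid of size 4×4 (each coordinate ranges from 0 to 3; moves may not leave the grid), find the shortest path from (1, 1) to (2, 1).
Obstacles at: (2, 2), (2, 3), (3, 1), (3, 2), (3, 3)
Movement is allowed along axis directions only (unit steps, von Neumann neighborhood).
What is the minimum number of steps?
1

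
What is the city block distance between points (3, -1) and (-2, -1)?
5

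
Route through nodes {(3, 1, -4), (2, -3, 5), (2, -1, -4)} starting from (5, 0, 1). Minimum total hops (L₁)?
22
(one optimal route: (5, 0, 1) → (3, 1, -4) → (2, -1, -4) → (2, -3, 5))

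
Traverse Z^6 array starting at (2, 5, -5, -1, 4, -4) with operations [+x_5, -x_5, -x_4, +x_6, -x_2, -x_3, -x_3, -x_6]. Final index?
(2, 4, -7, -2, 4, -4)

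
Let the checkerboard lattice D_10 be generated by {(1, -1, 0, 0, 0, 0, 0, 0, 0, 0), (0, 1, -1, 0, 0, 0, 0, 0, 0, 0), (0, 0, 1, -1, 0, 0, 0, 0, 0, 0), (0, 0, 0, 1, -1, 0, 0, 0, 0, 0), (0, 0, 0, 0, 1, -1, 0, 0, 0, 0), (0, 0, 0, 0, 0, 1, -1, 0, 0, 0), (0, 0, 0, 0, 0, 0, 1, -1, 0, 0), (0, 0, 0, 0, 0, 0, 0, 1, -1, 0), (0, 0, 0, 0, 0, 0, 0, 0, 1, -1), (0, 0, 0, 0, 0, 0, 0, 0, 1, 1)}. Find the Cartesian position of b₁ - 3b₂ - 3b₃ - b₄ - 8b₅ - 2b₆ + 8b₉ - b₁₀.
(1, -4, 0, 2, -7, 6, 2, 0, 7, -9)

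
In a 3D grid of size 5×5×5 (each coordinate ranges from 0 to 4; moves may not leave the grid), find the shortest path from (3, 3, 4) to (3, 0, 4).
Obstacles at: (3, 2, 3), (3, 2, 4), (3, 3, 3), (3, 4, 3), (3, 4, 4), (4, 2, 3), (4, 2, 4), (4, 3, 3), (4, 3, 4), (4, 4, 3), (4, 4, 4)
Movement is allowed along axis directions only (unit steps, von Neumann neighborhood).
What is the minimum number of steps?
5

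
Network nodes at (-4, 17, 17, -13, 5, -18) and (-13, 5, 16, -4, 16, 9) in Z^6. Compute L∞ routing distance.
27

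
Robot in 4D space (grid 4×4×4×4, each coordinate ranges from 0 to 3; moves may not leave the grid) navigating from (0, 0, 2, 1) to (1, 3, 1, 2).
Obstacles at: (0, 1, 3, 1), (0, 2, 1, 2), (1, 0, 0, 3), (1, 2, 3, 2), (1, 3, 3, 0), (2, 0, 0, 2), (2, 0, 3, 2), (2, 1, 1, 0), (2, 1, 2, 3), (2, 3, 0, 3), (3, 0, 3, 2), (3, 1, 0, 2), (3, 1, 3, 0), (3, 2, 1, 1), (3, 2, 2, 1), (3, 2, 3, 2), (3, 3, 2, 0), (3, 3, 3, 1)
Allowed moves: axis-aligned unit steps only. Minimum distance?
6
(one shortest path: (0, 0, 2, 1) → (1, 0, 2, 1) → (1, 1, 2, 1) → (1, 2, 2, 1) → (1, 3, 2, 1) → (1, 3, 1, 1) → (1, 3, 1, 2))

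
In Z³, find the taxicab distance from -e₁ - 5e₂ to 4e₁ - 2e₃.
12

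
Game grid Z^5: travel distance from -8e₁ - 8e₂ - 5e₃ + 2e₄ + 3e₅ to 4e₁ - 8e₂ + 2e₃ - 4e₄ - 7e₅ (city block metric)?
35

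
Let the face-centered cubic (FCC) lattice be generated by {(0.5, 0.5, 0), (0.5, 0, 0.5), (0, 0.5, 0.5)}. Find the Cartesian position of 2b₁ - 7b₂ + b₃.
(-2.5, 1.5, -3)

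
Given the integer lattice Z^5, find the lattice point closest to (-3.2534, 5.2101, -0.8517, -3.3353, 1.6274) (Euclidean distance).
(-3, 5, -1, -3, 2)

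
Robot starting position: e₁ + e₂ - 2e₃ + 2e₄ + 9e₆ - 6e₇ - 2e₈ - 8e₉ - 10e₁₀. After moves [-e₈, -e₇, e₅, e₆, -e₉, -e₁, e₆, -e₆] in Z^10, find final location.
(0, 1, -2, 2, 1, 10, -7, -3, -9, -10)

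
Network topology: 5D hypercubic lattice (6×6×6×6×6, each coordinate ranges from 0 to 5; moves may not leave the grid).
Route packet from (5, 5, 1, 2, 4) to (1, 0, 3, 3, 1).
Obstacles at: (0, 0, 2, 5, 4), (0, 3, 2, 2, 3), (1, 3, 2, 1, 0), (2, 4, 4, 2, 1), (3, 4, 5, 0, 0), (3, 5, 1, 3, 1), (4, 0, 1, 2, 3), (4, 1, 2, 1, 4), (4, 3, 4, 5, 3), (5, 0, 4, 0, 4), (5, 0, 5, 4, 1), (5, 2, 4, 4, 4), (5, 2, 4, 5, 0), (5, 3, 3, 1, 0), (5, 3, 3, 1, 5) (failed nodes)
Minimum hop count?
15
(one shortest path: (5, 5, 1, 2, 4) → (4, 5, 1, 2, 4) → (3, 5, 1, 2, 4) → (2, 5, 1, 2, 4) → (1, 5, 1, 2, 4) → (1, 4, 1, 2, 4) → (1, 3, 1, 2, 4) → (1, 2, 1, 2, 4) → (1, 1, 1, 2, 4) → (1, 0, 1, 2, 4) → (1, 0, 2, 2, 4) → (1, 0, 3, 2, 4) → (1, 0, 3, 3, 4) → (1, 0, 3, 3, 3) → (1, 0, 3, 3, 2) → (1, 0, 3, 3, 1))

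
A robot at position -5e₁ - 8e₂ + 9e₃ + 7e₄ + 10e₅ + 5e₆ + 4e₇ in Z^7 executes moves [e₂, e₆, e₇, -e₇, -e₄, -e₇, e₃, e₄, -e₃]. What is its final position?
(-5, -7, 9, 7, 10, 6, 3)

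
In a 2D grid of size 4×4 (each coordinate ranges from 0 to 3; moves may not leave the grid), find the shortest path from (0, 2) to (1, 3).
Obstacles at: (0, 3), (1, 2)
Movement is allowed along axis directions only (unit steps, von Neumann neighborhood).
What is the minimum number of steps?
6
(one shortest path: (0, 2) → (0, 1) → (1, 1) → (2, 1) → (2, 2) → (2, 3) → (1, 3))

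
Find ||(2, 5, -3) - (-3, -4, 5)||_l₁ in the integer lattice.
22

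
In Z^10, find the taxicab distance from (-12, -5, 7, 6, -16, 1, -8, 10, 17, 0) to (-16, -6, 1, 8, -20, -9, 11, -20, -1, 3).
97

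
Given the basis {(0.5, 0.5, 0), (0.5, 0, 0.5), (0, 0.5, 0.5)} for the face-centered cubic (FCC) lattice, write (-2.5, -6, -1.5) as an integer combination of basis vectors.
-7b₁ + 2b₂ - 5b₃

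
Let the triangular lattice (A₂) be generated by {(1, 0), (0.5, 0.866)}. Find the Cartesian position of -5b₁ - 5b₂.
(-7.5, -4.33)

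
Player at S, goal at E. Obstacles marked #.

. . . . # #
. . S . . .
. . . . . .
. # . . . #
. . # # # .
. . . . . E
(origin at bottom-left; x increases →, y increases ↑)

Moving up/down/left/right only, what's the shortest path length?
11
(one shortest path: (2, 4) → (1, 4) → (0, 4) → (0, 3) → (0, 2) → (0, 1) → (1, 1) → (1, 0) → (2, 0) → (3, 0) → (4, 0) → (5, 0))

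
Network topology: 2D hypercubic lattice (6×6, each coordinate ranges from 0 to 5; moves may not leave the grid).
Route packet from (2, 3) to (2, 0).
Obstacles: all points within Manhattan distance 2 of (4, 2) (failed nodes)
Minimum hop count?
5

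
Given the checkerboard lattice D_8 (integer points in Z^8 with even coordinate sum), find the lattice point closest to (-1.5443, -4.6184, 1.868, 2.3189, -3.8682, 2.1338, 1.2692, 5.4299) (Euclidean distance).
(-1, -5, 2, 2, -4, 2, 1, 5)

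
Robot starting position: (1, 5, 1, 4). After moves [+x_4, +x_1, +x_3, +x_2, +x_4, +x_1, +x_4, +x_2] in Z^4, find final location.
(3, 7, 2, 7)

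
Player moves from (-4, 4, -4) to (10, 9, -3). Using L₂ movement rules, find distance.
14.8997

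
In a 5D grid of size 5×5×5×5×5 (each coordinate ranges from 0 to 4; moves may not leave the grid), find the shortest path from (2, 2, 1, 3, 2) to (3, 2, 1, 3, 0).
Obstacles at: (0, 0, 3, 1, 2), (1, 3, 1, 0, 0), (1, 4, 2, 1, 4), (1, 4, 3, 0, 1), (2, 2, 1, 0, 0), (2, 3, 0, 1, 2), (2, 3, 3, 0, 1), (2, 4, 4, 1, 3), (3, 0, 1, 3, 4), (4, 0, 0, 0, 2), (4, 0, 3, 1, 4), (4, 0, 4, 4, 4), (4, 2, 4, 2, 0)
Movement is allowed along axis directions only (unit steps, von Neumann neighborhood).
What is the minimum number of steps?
3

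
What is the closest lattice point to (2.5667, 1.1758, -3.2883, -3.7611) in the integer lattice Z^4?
(3, 1, -3, -4)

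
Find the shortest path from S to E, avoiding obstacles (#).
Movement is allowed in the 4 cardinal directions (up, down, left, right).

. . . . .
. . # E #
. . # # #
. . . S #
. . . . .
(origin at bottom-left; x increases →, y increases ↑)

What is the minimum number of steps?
8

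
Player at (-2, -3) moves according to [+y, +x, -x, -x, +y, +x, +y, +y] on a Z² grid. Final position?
(-2, 1)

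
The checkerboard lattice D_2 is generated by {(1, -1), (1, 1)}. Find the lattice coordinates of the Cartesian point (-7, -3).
-2b₁ - 5b₂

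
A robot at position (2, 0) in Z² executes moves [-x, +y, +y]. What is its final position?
(1, 2)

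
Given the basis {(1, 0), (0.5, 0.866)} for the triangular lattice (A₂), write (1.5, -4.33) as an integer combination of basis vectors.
4b₁ - 5b₂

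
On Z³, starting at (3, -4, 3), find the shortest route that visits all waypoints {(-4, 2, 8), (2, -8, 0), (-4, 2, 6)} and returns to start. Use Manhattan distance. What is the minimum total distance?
50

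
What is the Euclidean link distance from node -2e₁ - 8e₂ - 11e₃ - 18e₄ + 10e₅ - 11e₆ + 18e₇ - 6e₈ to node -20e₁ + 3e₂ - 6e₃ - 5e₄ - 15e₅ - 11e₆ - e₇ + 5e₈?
41.7852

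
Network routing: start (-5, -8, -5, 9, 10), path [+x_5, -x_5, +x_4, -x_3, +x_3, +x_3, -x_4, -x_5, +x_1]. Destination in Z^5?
(-4, -8, -4, 9, 9)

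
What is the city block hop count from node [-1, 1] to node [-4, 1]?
3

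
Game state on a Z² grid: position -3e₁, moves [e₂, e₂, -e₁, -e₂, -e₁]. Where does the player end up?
(-5, 1)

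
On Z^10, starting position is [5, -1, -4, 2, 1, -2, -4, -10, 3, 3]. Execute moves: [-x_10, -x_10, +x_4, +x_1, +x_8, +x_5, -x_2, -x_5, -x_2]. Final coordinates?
(6, -3, -4, 3, 1, -2, -4, -9, 3, 1)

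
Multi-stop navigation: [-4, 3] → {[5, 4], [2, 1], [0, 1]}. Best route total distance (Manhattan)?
14
(one optimal route: (-4, 3) → (0, 1) → (2, 1) → (5, 4))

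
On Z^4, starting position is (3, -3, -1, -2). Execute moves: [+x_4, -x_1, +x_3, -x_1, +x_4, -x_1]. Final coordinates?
(0, -3, 0, 0)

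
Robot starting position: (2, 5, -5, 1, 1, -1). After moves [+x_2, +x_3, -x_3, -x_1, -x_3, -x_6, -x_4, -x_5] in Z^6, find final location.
(1, 6, -6, 0, 0, -2)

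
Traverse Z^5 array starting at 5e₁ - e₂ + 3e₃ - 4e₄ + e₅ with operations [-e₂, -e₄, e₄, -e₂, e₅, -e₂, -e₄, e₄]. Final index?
(5, -4, 3, -4, 2)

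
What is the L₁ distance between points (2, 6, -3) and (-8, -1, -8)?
22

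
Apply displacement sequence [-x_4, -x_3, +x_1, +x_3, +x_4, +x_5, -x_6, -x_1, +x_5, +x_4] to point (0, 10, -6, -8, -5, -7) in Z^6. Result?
(0, 10, -6, -7, -3, -8)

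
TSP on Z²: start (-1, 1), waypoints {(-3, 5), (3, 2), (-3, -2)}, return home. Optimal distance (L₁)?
26
(one optimal route: (-1, 1) → (3, 2) → (-3, 5) → (-3, -2) → (-1, 1))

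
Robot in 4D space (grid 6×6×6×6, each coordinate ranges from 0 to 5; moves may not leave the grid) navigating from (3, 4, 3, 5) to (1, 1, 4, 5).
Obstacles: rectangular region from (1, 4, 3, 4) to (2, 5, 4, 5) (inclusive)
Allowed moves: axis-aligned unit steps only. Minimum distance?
6
(one shortest path: (3, 4, 3, 5) → (3, 3, 3, 5) → (2, 3, 3, 5) → (1, 3, 3, 5) → (1, 2, 3, 5) → (1, 1, 3, 5) → (1, 1, 4, 5))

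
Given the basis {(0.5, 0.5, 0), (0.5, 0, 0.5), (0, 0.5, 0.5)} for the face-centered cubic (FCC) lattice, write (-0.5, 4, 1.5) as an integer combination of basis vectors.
2b₁ - 3b₂ + 6b₃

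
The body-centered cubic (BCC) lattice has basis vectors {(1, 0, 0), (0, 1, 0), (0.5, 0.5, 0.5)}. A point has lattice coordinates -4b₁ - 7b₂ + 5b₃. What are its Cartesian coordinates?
(-1.5, -4.5, 2.5)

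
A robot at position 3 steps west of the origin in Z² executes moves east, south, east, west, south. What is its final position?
(-2, -2)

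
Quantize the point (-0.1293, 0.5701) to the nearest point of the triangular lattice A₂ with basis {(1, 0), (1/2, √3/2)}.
(-0.5, 0.866)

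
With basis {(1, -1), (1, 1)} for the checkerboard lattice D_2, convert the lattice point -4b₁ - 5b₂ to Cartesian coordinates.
(-9, -1)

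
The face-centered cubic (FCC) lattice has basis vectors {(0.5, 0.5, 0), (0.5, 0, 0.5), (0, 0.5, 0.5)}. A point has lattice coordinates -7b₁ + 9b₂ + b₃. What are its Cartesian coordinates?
(1, -3, 5)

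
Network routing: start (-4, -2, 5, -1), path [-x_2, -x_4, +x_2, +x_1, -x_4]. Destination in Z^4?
(-3, -2, 5, -3)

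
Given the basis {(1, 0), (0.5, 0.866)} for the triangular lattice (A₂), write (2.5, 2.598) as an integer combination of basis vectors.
b₁ + 3b₂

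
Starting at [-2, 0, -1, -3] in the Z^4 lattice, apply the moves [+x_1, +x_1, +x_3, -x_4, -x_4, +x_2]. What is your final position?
(0, 1, 0, -5)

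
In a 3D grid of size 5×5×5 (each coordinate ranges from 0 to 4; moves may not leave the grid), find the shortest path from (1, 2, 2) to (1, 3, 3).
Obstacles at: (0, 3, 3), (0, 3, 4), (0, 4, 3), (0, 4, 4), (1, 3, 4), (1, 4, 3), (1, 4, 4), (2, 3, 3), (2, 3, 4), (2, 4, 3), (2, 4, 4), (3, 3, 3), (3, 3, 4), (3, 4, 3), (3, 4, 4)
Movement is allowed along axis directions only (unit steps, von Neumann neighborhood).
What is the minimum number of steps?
2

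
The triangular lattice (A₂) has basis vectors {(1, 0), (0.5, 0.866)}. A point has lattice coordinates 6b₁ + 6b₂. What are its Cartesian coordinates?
(9, 5.196)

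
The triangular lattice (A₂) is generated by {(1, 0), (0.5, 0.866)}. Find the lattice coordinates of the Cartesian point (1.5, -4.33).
4b₁ - 5b₂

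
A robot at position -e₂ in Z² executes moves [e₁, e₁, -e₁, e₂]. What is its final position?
(1, 0)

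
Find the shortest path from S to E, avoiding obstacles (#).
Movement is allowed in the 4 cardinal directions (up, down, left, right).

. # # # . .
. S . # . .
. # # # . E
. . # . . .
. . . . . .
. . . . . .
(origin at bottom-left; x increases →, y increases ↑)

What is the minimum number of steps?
11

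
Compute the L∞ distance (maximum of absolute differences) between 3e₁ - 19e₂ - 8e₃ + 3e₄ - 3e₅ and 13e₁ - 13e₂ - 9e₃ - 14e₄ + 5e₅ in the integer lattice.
17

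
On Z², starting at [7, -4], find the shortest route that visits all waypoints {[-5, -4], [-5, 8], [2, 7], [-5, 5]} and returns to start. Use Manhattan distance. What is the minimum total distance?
48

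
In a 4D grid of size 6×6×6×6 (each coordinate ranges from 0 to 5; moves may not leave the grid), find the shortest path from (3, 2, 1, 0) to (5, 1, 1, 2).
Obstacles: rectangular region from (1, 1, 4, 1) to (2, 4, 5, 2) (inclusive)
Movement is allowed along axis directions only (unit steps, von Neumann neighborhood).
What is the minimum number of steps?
5
(one shortest path: (3, 2, 1, 0) → (4, 2, 1, 0) → (5, 2, 1, 0) → (5, 1, 1, 0) → (5, 1, 1, 1) → (5, 1, 1, 2))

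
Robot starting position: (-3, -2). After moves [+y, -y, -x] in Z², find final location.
(-4, -2)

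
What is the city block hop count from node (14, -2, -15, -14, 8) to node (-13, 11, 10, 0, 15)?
86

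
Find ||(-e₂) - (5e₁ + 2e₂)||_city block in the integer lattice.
8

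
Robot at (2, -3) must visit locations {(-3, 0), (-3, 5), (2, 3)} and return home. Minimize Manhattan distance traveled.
26
(one optimal route: (2, -3) → (-3, 0) → (-3, 5) → (2, 3) → (2, -3))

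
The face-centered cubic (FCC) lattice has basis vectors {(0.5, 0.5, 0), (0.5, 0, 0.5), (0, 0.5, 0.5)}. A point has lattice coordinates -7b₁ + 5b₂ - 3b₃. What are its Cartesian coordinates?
(-1, -5, 1)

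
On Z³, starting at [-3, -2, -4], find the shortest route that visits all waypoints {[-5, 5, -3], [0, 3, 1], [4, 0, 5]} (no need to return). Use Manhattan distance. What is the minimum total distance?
32
(one optimal route: (-3, -2, -4) → (-5, 5, -3) → (0, 3, 1) → (4, 0, 5))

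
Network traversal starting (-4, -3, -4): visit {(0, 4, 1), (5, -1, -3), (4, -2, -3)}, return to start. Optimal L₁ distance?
42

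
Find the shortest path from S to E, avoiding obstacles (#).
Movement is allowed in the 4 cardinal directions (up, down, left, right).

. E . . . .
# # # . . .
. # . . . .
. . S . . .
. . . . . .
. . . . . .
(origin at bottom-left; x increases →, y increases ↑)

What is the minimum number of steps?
6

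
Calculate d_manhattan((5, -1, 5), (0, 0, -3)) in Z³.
14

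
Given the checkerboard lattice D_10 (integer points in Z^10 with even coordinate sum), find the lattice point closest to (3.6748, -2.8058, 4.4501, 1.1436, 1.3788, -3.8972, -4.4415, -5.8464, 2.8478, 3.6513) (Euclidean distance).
(4, -3, 4, 1, 1, -4, -4, -6, 3, 4)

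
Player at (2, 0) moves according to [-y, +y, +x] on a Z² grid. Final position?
(3, 0)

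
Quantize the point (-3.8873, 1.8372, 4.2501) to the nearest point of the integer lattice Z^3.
(-4, 2, 4)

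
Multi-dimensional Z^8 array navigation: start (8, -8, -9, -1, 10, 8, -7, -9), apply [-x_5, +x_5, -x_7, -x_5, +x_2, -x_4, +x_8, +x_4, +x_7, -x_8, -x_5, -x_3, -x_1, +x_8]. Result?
(7, -7, -10, -1, 8, 8, -7, -8)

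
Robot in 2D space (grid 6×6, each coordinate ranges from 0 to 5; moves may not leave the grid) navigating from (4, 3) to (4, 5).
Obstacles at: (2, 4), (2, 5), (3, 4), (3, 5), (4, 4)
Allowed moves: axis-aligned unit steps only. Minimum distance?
4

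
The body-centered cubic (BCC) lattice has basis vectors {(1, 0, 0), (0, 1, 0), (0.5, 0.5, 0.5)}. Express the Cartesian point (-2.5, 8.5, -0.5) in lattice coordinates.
-2b₁ + 9b₂ - b₃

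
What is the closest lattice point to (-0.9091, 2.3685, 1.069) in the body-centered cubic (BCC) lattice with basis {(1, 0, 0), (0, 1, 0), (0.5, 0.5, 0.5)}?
(-1, 2, 1)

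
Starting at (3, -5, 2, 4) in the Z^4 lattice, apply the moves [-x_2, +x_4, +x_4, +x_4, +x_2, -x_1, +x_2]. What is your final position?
(2, -4, 2, 7)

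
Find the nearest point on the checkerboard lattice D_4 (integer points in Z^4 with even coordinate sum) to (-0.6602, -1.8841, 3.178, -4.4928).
(-1, -2, 3, -4)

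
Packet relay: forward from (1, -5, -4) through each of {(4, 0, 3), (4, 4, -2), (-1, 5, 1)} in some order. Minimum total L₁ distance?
33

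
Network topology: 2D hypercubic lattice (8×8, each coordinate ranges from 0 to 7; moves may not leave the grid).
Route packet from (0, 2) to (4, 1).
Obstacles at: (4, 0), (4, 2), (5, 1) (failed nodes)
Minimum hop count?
5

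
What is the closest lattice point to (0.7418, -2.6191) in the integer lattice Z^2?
(1, -3)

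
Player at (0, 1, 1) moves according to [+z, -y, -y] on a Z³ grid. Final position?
(0, -1, 2)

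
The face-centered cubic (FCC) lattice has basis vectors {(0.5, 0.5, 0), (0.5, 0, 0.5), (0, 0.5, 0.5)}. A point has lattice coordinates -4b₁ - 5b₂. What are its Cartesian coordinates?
(-4.5, -2, -2.5)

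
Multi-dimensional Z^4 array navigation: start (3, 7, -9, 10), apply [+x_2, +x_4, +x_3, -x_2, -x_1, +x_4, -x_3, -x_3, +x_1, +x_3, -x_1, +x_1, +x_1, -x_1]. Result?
(3, 7, -9, 12)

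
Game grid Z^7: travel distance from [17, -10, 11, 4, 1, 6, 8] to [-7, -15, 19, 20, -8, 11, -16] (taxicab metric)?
91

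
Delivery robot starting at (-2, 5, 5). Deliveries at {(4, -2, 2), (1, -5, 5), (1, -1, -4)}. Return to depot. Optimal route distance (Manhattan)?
50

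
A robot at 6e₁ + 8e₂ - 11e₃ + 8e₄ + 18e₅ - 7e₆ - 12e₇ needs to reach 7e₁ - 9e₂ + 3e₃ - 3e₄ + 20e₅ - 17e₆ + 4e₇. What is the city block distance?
71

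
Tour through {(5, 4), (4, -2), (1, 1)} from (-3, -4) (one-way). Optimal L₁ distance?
22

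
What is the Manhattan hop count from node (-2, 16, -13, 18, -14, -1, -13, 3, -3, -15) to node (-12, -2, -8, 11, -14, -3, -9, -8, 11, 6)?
92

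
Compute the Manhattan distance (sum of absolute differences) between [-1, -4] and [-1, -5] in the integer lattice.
1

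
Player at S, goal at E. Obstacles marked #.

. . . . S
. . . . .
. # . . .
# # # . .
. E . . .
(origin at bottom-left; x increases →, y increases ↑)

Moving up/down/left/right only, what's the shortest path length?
7
(one shortest path: (4, 4) → (3, 4) → (3, 3) → (3, 2) → (3, 1) → (3, 0) → (2, 0) → (1, 0))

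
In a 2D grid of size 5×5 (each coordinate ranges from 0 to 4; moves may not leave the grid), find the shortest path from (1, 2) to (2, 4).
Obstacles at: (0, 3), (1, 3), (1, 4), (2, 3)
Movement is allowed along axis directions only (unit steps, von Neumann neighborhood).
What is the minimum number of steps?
5
(one shortest path: (1, 2) → (2, 2) → (3, 2) → (3, 3) → (3, 4) → (2, 4))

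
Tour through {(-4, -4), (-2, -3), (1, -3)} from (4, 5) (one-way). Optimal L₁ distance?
17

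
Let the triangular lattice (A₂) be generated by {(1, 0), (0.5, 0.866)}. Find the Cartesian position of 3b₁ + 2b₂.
(4, 1.732)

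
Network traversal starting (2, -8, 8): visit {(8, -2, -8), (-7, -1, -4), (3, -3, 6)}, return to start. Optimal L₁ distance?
76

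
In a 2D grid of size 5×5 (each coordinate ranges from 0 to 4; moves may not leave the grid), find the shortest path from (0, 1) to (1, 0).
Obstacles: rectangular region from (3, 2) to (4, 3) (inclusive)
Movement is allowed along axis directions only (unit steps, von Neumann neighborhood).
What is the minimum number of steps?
2
(one shortest path: (0, 1) → (1, 1) → (1, 0))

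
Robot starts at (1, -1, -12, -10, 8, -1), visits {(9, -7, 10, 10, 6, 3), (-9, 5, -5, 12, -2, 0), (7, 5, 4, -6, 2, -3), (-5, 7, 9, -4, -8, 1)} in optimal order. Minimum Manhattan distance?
176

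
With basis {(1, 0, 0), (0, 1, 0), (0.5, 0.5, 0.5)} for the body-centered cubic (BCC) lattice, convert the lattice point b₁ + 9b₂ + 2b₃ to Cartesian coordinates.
(2, 10, 1)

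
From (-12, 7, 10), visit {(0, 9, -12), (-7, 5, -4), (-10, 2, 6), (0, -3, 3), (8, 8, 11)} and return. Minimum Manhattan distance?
122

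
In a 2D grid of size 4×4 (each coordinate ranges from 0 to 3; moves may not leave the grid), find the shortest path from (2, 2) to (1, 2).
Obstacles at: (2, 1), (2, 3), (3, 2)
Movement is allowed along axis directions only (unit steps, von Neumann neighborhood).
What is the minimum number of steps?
1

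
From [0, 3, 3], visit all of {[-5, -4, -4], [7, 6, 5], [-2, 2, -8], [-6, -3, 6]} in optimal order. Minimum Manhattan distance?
60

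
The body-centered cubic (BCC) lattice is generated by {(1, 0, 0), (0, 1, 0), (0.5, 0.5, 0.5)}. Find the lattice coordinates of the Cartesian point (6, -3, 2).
4b₁ - 5b₂ + 4b₃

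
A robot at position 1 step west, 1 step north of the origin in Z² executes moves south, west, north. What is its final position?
(-2, 1)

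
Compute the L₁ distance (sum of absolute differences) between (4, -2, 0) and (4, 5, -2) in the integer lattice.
9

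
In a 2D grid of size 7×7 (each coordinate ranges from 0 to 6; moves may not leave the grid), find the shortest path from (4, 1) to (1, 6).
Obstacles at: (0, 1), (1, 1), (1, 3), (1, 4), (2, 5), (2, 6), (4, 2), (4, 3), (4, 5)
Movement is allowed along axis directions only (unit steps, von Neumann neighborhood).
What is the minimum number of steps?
10
(one shortest path: (4, 1) → (3, 1) → (2, 1) → (2, 2) → (1, 2) → (0, 2) → (0, 3) → (0, 4) → (0, 5) → (1, 5) → (1, 6))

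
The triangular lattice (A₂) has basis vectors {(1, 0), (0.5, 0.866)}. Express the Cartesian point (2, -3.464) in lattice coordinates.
4b₁ - 4b₂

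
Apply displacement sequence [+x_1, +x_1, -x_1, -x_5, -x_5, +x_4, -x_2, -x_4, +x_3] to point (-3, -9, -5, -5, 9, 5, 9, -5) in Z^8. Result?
(-2, -10, -4, -5, 7, 5, 9, -5)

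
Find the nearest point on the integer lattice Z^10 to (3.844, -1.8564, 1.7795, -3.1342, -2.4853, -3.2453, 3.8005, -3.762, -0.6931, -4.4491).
(4, -2, 2, -3, -2, -3, 4, -4, -1, -4)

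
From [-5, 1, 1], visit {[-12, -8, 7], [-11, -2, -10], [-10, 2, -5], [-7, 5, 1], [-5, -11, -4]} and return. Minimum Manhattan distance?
90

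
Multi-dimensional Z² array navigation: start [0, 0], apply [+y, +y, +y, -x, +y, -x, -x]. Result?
(-3, 4)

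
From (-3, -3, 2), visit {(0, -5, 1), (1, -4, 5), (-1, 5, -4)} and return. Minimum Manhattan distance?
46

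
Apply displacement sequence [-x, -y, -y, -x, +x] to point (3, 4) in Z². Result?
(2, 2)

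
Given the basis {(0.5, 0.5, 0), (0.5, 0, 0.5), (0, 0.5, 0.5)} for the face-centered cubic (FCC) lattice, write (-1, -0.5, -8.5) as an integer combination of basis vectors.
7b₁ - 9b₂ - 8b₃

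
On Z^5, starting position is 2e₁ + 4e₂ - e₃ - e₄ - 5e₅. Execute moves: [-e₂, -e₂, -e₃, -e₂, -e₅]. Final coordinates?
(2, 1, -2, -1, -6)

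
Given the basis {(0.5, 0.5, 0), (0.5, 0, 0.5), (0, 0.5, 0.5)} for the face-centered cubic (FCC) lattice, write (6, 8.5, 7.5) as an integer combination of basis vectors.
7b₁ + 5b₂ + 10b₃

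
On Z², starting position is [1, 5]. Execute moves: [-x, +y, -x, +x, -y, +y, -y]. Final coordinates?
(0, 5)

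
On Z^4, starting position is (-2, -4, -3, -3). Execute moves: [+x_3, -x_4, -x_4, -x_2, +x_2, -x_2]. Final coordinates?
(-2, -5, -2, -5)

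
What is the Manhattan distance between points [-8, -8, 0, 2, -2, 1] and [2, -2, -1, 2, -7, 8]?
29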